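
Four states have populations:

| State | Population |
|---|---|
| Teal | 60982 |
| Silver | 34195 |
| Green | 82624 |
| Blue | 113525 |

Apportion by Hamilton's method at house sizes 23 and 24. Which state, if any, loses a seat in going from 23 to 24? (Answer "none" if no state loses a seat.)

none

At 23 seats: Teal 5, Silver 3, Green 6, Blue 9.
At 24 seats: Teal 5, Silver 3, Green 7, Blue 9.
No state's allocation decreased.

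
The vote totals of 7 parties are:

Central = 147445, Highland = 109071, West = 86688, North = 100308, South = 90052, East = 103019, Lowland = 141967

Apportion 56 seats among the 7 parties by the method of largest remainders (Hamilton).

Total 778550; standard divisor 778550/56 ≈ 13902.679.
Standard quotas: Central 10.6055, Highland 7.8453, West 6.2353, North 7.2150, South 6.4773, East 7.4100, Lowland 10.2115.
Lower quotas: Central 10, Highland 7, West 6, North 7, South 6, East 7, Lowland 10 (sum 53, leaving 3 seats).
Remainders in descending order: Highland 0.8453, Central 0.6055, South 0.4773, East 0.4100, West 0.2353, North 0.2150, Lowland 0.2115.
Largest remainders: Highland, Central, South receive the extra seats.

Central=11; Highland=8; West=6; North=7; South=7; East=7; Lowland=10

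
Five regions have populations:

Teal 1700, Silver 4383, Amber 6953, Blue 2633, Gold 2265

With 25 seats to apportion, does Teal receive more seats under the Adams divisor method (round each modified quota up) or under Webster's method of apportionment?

Adams: Teal 3, Silver 6, Amber 9, Blue 4, Gold 3.
Webster: Teal 2, Silver 6, Amber 10, Blue 4, Gold 3.
Teal gets 3 under Adams and 2 under Webster.

Adams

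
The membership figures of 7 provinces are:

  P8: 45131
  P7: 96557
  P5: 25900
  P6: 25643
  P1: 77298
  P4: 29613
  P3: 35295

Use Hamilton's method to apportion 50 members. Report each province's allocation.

P8 7; P7 14; P5 4; P6 4; P1 12; P4 4; P3 5

The standard divisor is 335437/50 ≈ 6708.74.
Standard quotas: P8 6.7272, P7 14.3927, P5 3.8606, P6 3.8223, P1 11.5220, P4 4.4141, P3 5.2610.
Lower quotas: P8 6, P7 14, P5 3, P6 3, P1 11, P4 4, P3 5 (sum 46, leaving 4 seats).
Remainders in descending order: P5 0.8606, P6 0.8223, P8 0.7272, P1 0.5220, P4 0.4141, P7 0.3927, P3 0.2610.
The surplus seats go to P5, P6, P8, P1.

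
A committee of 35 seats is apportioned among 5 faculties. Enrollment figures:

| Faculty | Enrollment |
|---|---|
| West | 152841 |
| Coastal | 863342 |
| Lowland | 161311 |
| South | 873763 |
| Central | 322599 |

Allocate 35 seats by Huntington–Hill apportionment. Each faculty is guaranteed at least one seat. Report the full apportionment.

With divisor 67489: modified quotas West 2.265, Coastal 12.792, Lowland 2.390, South 12.947, Central 4.780.
Geometric-mean thresholds: West √(2·3)=2.449, Coastal √(12·13)=12.490, Lowland √(2·3)=2.449, South √(12·13)=12.490, Central √(4·5)=4.472.
Each quota rounded against its threshold gives West 2, Coastal 13, Lowland 2, South 13, Central 5 (total 35).

West 2, Coastal 13, Lowland 2, South 13, Central 5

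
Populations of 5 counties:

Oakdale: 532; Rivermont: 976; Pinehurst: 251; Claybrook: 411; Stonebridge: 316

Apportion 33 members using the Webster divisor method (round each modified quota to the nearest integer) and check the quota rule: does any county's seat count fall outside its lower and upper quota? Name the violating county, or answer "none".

Standard quotas: Oakdale 7.062, Rivermont 12.956, Pinehurst 3.332, Claybrook 5.456, Stonebridge 4.195.
Webster allocation: Oakdale 7, Rivermont 13, Pinehurst 3, Claybrook 6, Stonebridge 4.
Every allocation lies between the lower and upper quota.

none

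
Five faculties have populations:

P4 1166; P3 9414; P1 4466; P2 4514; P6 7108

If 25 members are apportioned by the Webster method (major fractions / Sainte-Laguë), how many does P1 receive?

4

Standard divisor 26668/25 ≈ 1066.72; standard quotas: P4 1.093, P3 8.825, P1 4.187, P2 4.232, P6 6.663.
Rounding to the nearest integer gives P4 1, P3 9, P1 4, P2 4, P6 7 — total 25, matching the house size, so no adjustment is needed.
P1 receives 4.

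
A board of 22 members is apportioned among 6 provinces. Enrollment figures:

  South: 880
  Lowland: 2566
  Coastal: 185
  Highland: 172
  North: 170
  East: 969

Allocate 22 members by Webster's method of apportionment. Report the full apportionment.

Standard divisor 4942/22 ≈ 224.636; standard quotas: South 3.917, Lowland 11.423, Coastal 0.824, Highland 0.766, North 0.757, East 4.314.
Rounding to the nearest integer gives South 4, Lowland 11, Coastal 1, Highland 1, North 1, East 4 — total 22, matching the house size, so no adjustment is needed.

South=4; Lowland=11; Coastal=1; Highland=1; North=1; East=4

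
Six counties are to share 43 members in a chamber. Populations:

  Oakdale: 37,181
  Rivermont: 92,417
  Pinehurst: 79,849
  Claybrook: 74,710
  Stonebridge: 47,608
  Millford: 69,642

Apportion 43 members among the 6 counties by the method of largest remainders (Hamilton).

Oakdale: 4, Rivermont: 10, Pinehurst: 9, Claybrook: 8, Stonebridge: 5, Millford: 7

The standard divisor is 401407/43 ≈ 9335.047.
Standard quotas: Oakdale 3.9829, Rivermont 9.9000, Pinehurst 8.5537, Claybrook 8.0032, Stonebridge 5.0999, Millford 7.4603.
Lower quotas: Oakdale 3, Rivermont 9, Pinehurst 8, Claybrook 8, Stonebridge 5, Millford 7 (sum 40, leaving 3 seats).
Remainders in descending order: Oakdale 0.9829, Rivermont 0.9000, Pinehurst 0.5537, Millford 0.4603, Stonebridge 0.0999, Claybrook 0.0032.
The surplus seats go to Oakdale, Rivermont, Pinehurst.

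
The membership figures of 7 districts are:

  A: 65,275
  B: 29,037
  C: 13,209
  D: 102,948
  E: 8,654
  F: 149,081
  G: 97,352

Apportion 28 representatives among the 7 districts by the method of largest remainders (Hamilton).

A=4; B=2; C=1; D=6; E=0; F=9; G=6

The standard divisor is 465556/28 = 16627.
Standard quotas: A 3.9258, B 1.7464, C 0.7944, D 6.1916, E 0.5205, F 8.9662, G 5.8551.
Lower quotas: A 3, B 1, C 0, D 6, E 0, F 8, G 5 (sum 23, leaving 5 seats).
Remainders in descending order: F 0.9662, A 0.9258, G 0.8551, C 0.7944, B 0.7464, E 0.5205, D 0.1916.
Largest remainders: F, A, G, C, B receive the extra seats.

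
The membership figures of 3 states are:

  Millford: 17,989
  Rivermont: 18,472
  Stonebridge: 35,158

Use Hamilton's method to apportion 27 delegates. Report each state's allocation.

Millford: 7; Rivermont: 7; Stonebridge: 13

Standard divisor: 71619 ÷ 27 ≈ 2652.556.
Standard quotas: Millford 6.7818, Rivermont 6.9639, Stonebridge 13.2544.
Lower quotas: Millford 6, Rivermont 6, Stonebridge 13 (sum 25, leaving 2 seats).
Remainders in descending order: Rivermont 0.9639, Millford 0.7818, Stonebridge 0.2544.
The surplus seats go to Rivermont, Millford.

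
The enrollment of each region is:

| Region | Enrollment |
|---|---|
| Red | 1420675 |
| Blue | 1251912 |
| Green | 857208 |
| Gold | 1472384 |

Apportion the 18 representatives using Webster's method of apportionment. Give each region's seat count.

Red=5; Blue=5; Green=3; Gold=5

Standard divisor 5002179/18 ≈ 277898.833; standard quotas: Red 5.112, Blue 4.505, Green 3.085, Gold 5.298.
Rounding to the nearest integer gives Red 5, Blue 5, Green 3, Gold 5 — total 18, matching the house size, so no adjustment is needed.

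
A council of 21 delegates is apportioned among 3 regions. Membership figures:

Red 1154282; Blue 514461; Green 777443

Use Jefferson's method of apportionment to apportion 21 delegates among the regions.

Red 10, Blue 4, Green 7

Standard divisor 2446186/21 ≈ 116485.048; standard quotas: Red 9.909, Blue 4.417, Green 6.674.
Rounding down gives 9, 4, 6 = 19 seats, so the divisor must be adjusted.
With modified divisor 108000: modified quotas Red 10.688, Blue 4.764, Green 7.199.
Rounding down: Red 10, Blue 4, Green 7 (total 21).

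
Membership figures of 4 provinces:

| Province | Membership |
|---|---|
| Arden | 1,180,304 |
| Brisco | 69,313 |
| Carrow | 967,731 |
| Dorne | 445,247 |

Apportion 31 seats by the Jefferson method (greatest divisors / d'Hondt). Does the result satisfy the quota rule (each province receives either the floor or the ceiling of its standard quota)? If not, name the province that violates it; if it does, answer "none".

Standard quotas: Arden 13.742, Brisco 0.807, Carrow 11.267, Dorne 5.184.
Jefferson allocation: Arden 14, Brisco 0, Carrow 12, Dorne 5.
Every allocation lies between the lower and upper quota.

none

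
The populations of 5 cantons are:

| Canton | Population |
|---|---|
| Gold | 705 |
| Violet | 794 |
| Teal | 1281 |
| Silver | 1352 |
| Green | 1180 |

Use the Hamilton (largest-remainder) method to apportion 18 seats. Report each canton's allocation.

Gold 2, Violet 3, Teal 4, Silver 5, Green 4

Standard divisor: 5312 ÷ 18 ≈ 295.111.
Standard quotas: Gold 2.389, Violet 2.691, Teal 4.341, Silver 4.581, Green 3.998.
Lower quotas: Gold 2, Violet 2, Teal 4, Silver 4, Green 3 (sum 15, leaving 3 seats).
Remainders in descending order: Green 0.998, Violet 0.691, Silver 0.581, Gold 0.389, Teal 0.341.
Largest remainders: Green, Violet, Silver receive the extra seats.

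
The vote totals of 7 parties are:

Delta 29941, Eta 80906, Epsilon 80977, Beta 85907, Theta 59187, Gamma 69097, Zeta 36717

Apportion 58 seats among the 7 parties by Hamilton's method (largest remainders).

The standard divisor is 442732/58 ≈ 7633.31.
Standard quotas: Delta 3.9224, Eta 10.5991, Epsilon 10.6084, Beta 11.2542, Theta 7.7538, Gamma 9.0520, Zeta 4.8101.
Lower quotas: Delta 3, Eta 10, Epsilon 10, Beta 11, Theta 7, Gamma 9, Zeta 4 (sum 54, leaving 4 seats).
Remainders in descending order: Delta 0.9224, Zeta 0.8101, Theta 0.7538, Epsilon 0.6084, Eta 0.5991, Beta 0.2542, Gamma 0.0520.
The surplus seats go to Delta, Zeta, Theta, Epsilon.

Delta=4; Eta=10; Epsilon=11; Beta=11; Theta=8; Gamma=9; Zeta=5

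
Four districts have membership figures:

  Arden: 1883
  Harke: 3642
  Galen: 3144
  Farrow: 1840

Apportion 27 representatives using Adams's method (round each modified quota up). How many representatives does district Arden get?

5

Standard divisor 10509/27 ≈ 389.222; standard quotas: Arden 4.838, Harke 9.357, Galen 8.078, Farrow 4.727.
Rounding up gives 5, 10, 9, 5 = 29 seats, so the divisor must be adjusted.
With modified divisor 430: modified quotas Arden 4.379, Harke 8.470, Galen 7.312, Farrow 4.279.
Rounding up: Arden 5, Harke 9, Galen 8, Farrow 5 (total 27).
Arden receives 5.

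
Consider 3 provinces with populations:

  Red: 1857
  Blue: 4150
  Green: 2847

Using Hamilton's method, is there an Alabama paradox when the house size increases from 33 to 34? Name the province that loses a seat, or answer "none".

none

At 33 seats: Red 7, Blue 15, Green 11.
At 34 seats: Red 7, Blue 16, Green 11.
No province's allocation decreased.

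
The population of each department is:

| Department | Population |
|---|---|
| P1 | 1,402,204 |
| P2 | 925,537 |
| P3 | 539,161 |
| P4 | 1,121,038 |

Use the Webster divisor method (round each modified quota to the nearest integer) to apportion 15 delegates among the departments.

Standard divisor 3987940/15 ≈ 265862.667; standard quotas: P1 5.274, P2 3.481, P3 2.028, P4 4.217.
Rounding to the nearest integer gives 5, 3, 2, 4 = 14 seats, so the divisor must be adjusted.
With modified divisor 259700: modified quotas P1 5.399, P2 3.564, P3 2.076, P4 4.317.
Rounding to the nearest integer: P1 5, P2 4, P3 2, P4 4 (total 15).

P1: 5; P2: 4; P3: 2; P4: 4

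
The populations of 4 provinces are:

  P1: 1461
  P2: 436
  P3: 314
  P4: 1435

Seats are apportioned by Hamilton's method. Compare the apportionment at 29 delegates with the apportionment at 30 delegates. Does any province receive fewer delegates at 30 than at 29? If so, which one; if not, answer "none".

P3

At 29 seats: P1 12, P2 3, P3 3, P4 11.
At 30 seats: P1 12, P2 4, P3 2, P4 12.
P3 drops from 3 to 2.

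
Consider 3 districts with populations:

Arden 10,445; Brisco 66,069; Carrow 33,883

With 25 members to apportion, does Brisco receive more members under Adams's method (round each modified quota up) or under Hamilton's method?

Hamilton

Adams: Arden 3, Brisco 14, Carrow 8.
Hamilton: Arden 2, Brisco 15, Carrow 8.
Brisco gets 14 under Adams and 15 under Hamilton.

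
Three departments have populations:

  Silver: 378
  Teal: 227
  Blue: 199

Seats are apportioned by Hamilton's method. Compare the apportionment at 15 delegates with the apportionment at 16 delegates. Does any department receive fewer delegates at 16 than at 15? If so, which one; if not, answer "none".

none

At 15 seats: Silver 7, Teal 4, Blue 4.
At 16 seats: Silver 8, Teal 4, Blue 4.
No department's allocation decreased.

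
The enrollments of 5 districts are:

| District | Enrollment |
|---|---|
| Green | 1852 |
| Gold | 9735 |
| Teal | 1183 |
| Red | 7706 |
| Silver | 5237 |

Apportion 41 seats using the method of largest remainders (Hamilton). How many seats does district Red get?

Standard divisor: 25713 ÷ 41 ≈ 627.146.
Standard quotas: Green 2.9531, Gold 15.5227, Teal 1.8863, Red 12.2874, Silver 8.3505.
Lower quotas: Green 2, Gold 15, Teal 1, Red 12, Silver 8 (sum 38, leaving 3 seats).
Remainders in descending order: Green 0.9531, Teal 0.8863, Gold 0.5227, Silver 0.3505, Red 0.2874.
Largest remainders: Green, Teal, Gold receive the extra seats.
Red receives 12.

12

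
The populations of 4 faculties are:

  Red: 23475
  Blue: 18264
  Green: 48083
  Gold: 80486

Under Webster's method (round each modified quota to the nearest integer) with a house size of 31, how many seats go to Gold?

15

Standard divisor 170308/31 ≈ 5493.806; standard quotas: Red 4.273, Blue 3.324, Green 8.752, Gold 14.650.
Rounding to the nearest integer gives Red 4, Blue 3, Green 9, Gold 15 — total 31, matching the house size, so no adjustment is needed.
Gold receives 15.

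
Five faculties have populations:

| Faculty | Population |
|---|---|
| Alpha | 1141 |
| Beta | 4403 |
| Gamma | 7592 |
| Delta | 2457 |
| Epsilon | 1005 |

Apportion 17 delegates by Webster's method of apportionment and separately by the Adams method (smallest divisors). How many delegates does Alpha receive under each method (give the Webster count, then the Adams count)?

Webster: Alpha 1, Beta 4, Gamma 8, Delta 3, Epsilon 1.
Adams: Alpha 2, Beta 4, Gamma 7, Delta 3, Epsilon 1.
Alpha gets 1 under Webster and 2 under Adams.

1 and 2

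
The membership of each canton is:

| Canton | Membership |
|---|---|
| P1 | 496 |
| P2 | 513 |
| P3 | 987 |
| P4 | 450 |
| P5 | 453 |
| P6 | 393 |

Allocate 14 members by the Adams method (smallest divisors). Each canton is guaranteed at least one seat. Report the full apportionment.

P1 2; P2 2; P3 4; P4 2; P5 2; P6 2

Standard divisor 3292/14 ≈ 235.143; standard quotas: P1 2.109, P2 2.182, P3 4.197, P4 1.914, P5 1.926, P6 1.671.
Rounding up gives 3, 3, 5, 2, 2, 2 = 17 seats, so the divisor must be adjusted.
With modified divisor 300: modified quotas P1 1.653, P2 1.710, P3 3.290, P4 1.500, P5 1.510, P6 1.310.
Rounding up: P1 2, P2 2, P3 4, P4 2, P5 2, P6 2 (total 14).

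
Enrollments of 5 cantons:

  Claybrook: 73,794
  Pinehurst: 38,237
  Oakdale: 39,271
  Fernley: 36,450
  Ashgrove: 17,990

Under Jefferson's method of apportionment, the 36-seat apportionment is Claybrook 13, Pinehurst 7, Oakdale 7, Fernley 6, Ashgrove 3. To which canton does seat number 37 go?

Priority for the next seat is population ÷ (current seats + 1).
Priorities: Claybrook 5271.000, Pinehurst 4779.625, Oakdale 4908.875, Fernley 5207.143, Ashgrove 4497.500.
Highest priority: Claybrook.

Claybrook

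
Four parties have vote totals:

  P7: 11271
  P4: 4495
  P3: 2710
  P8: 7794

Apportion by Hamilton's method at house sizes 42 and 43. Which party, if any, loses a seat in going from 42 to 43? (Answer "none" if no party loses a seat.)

none

At 42 seats: P7 18, P4 7, P3 4, P8 13.
At 43 seats: P7 19, P4 7, P3 4, P8 13.
No party's allocation decreased.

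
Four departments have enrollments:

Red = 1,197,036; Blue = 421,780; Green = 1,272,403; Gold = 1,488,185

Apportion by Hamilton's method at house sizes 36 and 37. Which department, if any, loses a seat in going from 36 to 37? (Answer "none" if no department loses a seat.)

At 36 seats: Red 10, Blue 4, Green 10, Gold 12.
At 37 seats: Red 10, Blue 3, Green 11, Gold 13.
Blue drops from 4 to 3.

Blue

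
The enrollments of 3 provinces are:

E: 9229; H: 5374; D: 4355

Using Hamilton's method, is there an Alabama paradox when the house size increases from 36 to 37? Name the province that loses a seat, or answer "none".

none

At 36 seats: E 18, H 10, D 8.
At 37 seats: E 18, H 10, D 9.
No province's allocation decreased.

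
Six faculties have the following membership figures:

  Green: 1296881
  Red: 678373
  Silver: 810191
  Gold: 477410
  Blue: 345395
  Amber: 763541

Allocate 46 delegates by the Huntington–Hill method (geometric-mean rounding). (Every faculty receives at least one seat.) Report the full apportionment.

Green 14, Red 7, Silver 8, Gold 5, Blue 4, Amber 8

With divisor 95807: modified quotas Green 13.536, Red 7.081, Silver 8.456, Gold 4.983, Blue 3.605, Amber 7.970.
Geometric-mean thresholds: Green √(13·14)=13.491, Red √(7·8)=7.483, Silver √(8·9)=8.485, Gold √(4·5)=4.472, Blue √(3·4)=3.464, Amber √(7·8)=7.483.
Each quota rounded against its threshold gives Green 14, Red 7, Silver 8, Gold 5, Blue 4, Amber 8 (total 46).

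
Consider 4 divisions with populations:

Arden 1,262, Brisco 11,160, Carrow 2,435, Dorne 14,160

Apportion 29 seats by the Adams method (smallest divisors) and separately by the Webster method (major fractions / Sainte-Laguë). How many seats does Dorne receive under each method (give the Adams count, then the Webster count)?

13 and 15

Adams: Arden 2, Brisco 11, Carrow 3, Dorne 13.
Webster: Arden 1, Brisco 11, Carrow 2, Dorne 15.
Dorne gets 13 under Adams and 15 under Webster.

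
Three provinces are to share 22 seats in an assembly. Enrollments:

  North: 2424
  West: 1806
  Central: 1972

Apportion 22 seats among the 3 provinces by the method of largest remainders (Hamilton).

North=9, West=6, Central=7

Standard divisor: 6202 ÷ 22 ≈ 281.909.
Standard quotas: North 8.599, West 6.406, Central 6.995.
Lower quotas: North 8, West 6, Central 6 (sum 20, leaving 2 seats).
Remainders in descending order: Central 0.995, North 0.599, West 0.406.
The surplus seats go to Central, North.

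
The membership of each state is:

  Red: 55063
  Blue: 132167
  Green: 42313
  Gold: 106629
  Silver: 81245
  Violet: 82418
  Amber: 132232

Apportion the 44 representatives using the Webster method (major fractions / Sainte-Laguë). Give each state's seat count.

Standard divisor 632067/44 ≈ 14365.159; standard quotas: Red 3.833, Blue 9.201, Green 2.946, Gold 7.423, Silver 5.656, Violet 5.737, Amber 9.205.
Rounding to the nearest integer gives Red 4, Blue 9, Green 3, Gold 7, Silver 6, Violet 6, Amber 9 — total 44, matching the house size, so no adjustment is needed.

Red: 4, Blue: 9, Green: 3, Gold: 7, Silver: 6, Violet: 6, Amber: 9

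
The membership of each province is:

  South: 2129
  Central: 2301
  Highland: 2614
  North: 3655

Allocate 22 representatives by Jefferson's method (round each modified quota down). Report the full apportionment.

Standard divisor 10699/22 ≈ 486.318; standard quotas: South 4.378, Central 4.731, Highland 5.375, North 7.516.
Rounding down gives 4, 4, 5, 7 = 20 seats, so the divisor must be adjusted.
With modified divisor 450: modified quotas South 4.731, Central 5.113, Highland 5.809, North 8.122.
Rounding down: South 4, Central 5, Highland 5, North 8 (total 22).

South: 4; Central: 5; Highland: 5; North: 8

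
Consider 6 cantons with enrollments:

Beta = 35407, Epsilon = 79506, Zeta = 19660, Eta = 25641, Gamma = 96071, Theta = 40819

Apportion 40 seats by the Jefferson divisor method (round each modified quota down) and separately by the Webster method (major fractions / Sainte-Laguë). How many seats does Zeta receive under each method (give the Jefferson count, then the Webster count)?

2 and 3

Jefferson: Beta 5, Epsilon 11, Zeta 2, Eta 3, Gamma 14, Theta 5.
Webster: Beta 5, Epsilon 11, Zeta 3, Eta 3, Gamma 13, Theta 5.
Zeta gets 2 under Jefferson and 3 under Webster.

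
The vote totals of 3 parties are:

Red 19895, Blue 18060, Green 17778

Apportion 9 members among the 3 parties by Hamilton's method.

Red 3; Blue 3; Green 3

Total 55733; standard divisor 55733/9 ≈ 6192.556.
Standard quotas: Red 3.2127, Blue 2.9164, Green 2.8709.
Lower quotas: Red 3, Blue 2, Green 2 (sum 7, leaving 2 seats).
Remainders in descending order: Blue 0.9164, Green 0.8709, Red 0.2127.
Largest remainders: Blue, Green receive the extra seats.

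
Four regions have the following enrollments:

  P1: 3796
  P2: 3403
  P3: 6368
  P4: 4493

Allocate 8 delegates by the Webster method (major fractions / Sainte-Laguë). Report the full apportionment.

Standard divisor 18060/8 ≈ 2257.5; standard quotas: P1 1.682, P2 1.507, P3 2.821, P4 1.990.
Rounding to the nearest integer gives 2, 2, 3, 2 = 9 seats, so the divisor must be adjusted.
With modified divisor 2400: modified quotas P1 1.582, P2 1.418, P3 2.653, P4 1.872.
Rounding to the nearest integer: P1 2, P2 1, P3 3, P4 2 (total 8).

P1 2, P2 1, P3 3, P4 2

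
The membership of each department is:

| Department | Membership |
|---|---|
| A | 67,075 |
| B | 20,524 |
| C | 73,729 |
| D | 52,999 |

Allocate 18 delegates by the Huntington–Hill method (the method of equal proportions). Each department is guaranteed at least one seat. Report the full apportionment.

With divisor 12049: modified quotas A 5.567, B 1.703, C 6.119, D 4.399.
Geometric-mean thresholds: A √(5·6)=5.477, B √(1·2)=1.414, C √(6·7)=6.481, D √(4·5)=4.472.
Each quota rounded against its threshold gives A 6, B 2, C 6, D 4 (total 18).

A=6, B=2, C=6, D=4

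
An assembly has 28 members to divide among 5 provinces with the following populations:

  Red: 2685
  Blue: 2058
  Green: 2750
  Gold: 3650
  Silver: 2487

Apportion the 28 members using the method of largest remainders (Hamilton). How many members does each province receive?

Red: 6; Blue: 4; Green: 6; Gold: 7; Silver: 5

The standard divisor is 13630/28 ≈ 486.786.
Standard quotas: Red 5.516, Blue 4.228, Green 5.649, Gold 7.498, Silver 5.109.
Lower quotas: Red 5, Blue 4, Green 5, Gold 7, Silver 5 (sum 26, leaving 2 seats).
Remainders in descending order: Green 0.649, Red 0.516, Gold 0.498, Blue 0.228, Silver 0.109.
The surplus seats go to Green, Red.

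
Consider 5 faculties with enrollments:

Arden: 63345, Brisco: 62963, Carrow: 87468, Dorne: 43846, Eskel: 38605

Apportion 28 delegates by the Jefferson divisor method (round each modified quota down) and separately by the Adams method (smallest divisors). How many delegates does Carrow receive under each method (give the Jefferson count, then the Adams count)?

9 and 8

Jefferson: Arden 6, Brisco 6, Carrow 9, Dorne 4, Eskel 3.
Adams: Arden 6, Brisco 6, Carrow 8, Dorne 4, Eskel 4.
Carrow gets 9 under Jefferson and 8 under Adams.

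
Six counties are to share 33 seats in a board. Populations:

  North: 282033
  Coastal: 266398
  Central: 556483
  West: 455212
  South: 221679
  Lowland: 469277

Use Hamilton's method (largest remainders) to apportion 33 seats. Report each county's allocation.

North=4, Coastal=4, Central=8, West=7, South=3, Lowland=7

Standard divisor: 2251082 ÷ 33 ≈ 68214.606.
Standard quotas: North 4.1345, Coastal 3.9053, Central 8.1578, West 6.6732, South 3.2497, Lowland 6.8794.
Lower quotas: North 4, Coastal 3, Central 8, West 6, South 3, Lowland 6 (sum 30, leaving 3 seats).
Remainders in descending order: Coastal 0.9053, Lowland 0.8794, West 0.6732, South 0.2497, Central 0.1578, North 0.1345.
The surplus seats go to Coastal, Lowland, West.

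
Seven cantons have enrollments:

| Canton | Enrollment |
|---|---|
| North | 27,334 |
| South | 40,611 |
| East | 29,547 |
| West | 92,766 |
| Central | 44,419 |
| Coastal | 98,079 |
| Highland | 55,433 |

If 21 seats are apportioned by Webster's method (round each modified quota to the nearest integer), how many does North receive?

Standard divisor 388189/21 ≈ 18485.19; standard quotas: North 1.479, South 2.197, East 1.598, West 5.018, Central 2.403, Coastal 5.306, Highland 2.999.
Rounding to the nearest integer gives 1, 2, 2, 5, 2, 5, 3 = 20 seats, so the divisor must be adjusted.
With modified divisor 17949.6: modified quotas North 1.523, South 2.263, East 1.646, West 5.168, Central 2.475, Coastal 5.464, Highland 3.088.
Rounding to the nearest integer: North 2, South 2, East 2, West 5, Central 2, Coastal 5, Highland 3 (total 21).
North receives 2.

2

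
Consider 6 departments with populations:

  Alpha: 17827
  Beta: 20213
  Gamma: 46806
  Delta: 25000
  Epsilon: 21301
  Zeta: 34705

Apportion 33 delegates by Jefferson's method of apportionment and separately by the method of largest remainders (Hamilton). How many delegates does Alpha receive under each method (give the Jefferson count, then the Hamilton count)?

3 and 4

Jefferson: Alpha 3, Beta 4, Gamma 10, Delta 5, Epsilon 4, Zeta 7.
Hamilton: Alpha 4, Beta 4, Gamma 9, Delta 5, Epsilon 4, Zeta 7.
Alpha gets 3 under Jefferson and 4 under Hamilton.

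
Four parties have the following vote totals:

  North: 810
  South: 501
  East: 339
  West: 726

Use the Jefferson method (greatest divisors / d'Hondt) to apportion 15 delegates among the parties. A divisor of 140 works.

North=5; South=3; East=2; West=5

With modified divisor 140: modified quotas North 5.786, South 3.579, East 2.421, West 5.186.
Rounding down: North 5, South 3, East 2, West 5 (total 15).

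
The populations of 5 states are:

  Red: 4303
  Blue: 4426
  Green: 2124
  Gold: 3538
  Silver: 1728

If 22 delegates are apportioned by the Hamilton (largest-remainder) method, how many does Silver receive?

2

The standard divisor is 16119/22 ≈ 732.682.
Standard quotas: Red 5.873, Blue 6.041, Green 2.899, Gold 4.829, Silver 2.358.
Lower quotas: Red 5, Blue 6, Green 2, Gold 4, Silver 2 (sum 19, leaving 3 seats).
Remainders in descending order: Green 0.899, Red 0.873, Gold 0.829, Silver 0.358, Blue 0.041.
Largest remainders: Green, Red, Gold receive the extra seats.
Silver receives 2.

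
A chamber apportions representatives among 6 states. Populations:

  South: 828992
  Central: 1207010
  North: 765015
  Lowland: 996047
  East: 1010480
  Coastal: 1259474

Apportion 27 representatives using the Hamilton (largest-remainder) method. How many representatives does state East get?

5

Total 6067018; standard divisor 6067018/27 ≈ 224704.37.
Standard quotas: South 3.6893, Central 5.3715, North 3.4045, Lowland 4.4327, East 4.4969, Coastal 5.6050.
Lower quotas: South 3, Central 5, North 3, Lowland 4, East 4, Coastal 5 (sum 24, leaving 3 seats).
Remainders in descending order: South 0.6893, Coastal 0.6050, East 0.4969, Lowland 0.4327, North 0.4045, Central 0.3715.
The surplus seats go to South, Coastal, East.
East receives 5.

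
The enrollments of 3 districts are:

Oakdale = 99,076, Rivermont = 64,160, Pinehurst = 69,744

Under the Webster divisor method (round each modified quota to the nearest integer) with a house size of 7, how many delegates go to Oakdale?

Standard divisor 232980/7 ≈ 33282.857; standard quotas: Oakdale 2.977, Rivermont 1.928, Pinehurst 2.095.
Rounding to the nearest integer gives Oakdale 3, Rivermont 2, Pinehurst 2 — total 7, matching the house size, so no adjustment is needed.
Oakdale receives 3.

3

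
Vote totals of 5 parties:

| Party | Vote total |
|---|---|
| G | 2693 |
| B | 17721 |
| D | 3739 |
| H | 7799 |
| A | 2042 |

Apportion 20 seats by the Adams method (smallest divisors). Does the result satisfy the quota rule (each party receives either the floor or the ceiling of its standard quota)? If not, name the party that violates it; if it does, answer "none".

Standard quotas: G 1.584, B 10.426, D 2.200, H 4.588, A 1.201.
Adams allocation: G 2, B 10, D 2, H 4, A 2.
Every allocation lies between the lower and upper quota.

none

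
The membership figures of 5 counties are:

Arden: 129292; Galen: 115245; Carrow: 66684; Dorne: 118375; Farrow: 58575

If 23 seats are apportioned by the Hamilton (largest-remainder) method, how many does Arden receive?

6

The standard divisor is 488171/23 ≈ 21224.826.
Standard quotas: Arden 6.0915, Galen 5.4297, Carrow 3.1418, Dorne 5.5772, Farrow 2.7597.
Lower quotas: Arden 6, Galen 5, Carrow 3, Dorne 5, Farrow 2 (sum 21, leaving 2 seats).
Remainders in descending order: Farrow 0.7597, Dorne 0.5772, Galen 0.4297, Carrow 0.1418, Arden 0.0915.
The surplus seats go to Farrow, Dorne.
Arden receives 6.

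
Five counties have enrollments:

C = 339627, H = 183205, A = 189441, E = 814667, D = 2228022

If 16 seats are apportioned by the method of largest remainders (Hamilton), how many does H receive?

1

Standard divisor: 3754962 ÷ 16 ≈ 234685.125.
Standard quotas: C 1.4472, H 0.7806, A 0.8072, E 3.4713, D 9.4937.
Lower quotas: C 1, H 0, A 0, E 3, D 9 (sum 13, leaving 3 seats).
Remainders in descending order: A 0.8072, H 0.7806, D 0.4937, E 0.4713, C 0.4472.
The surplus seats go to A, H, D.
H receives 1.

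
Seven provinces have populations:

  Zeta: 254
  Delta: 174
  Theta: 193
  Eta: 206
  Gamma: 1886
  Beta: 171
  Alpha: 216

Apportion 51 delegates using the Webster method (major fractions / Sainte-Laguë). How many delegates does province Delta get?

3

Standard divisor 3100/51 ≈ 60.784; standard quotas: Zeta 4.179, Delta 2.863, Theta 3.175, Eta 3.389, Gamma 31.028, Beta 2.813, Alpha 3.554.
Rounding to the nearest integer gives Zeta 4, Delta 3, Theta 3, Eta 3, Gamma 31, Beta 3, Alpha 4 — total 51, matching the house size, so no adjustment is needed.
Delta receives 3.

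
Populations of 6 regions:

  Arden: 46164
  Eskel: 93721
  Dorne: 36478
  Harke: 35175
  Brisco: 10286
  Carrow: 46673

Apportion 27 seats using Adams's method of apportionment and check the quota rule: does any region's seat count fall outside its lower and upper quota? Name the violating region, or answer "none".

Standard quotas: Arden 4.642, Eskel 9.425, Dorne 3.668, Harke 3.537, Brisco 1.034, Carrow 4.693.
Adams allocation: Arden 4, Eskel 9, Dorne 4, Harke 4, Brisco 1, Carrow 5.
Every allocation lies between the lower and upper quota.

none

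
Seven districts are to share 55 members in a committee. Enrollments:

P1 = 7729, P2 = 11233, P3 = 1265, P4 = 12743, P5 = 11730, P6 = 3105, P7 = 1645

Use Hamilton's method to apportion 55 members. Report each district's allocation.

P1: 9, P2: 13, P3: 1, P4: 14, P5: 13, P6: 3, P7: 2

Standard divisor: 49450 ÷ 55 ≈ 899.091.
Standard quotas: P1 8.5965, P2 12.4937, P3 1.4070, P4 14.1732, P5 13.0465, P6 3.4535, P7 1.8296.
Lower quotas: P1 8, P2 12, P3 1, P4 14, P5 13, P6 3, P7 1 (sum 52, leaving 3 seats).
Remainders in descending order: P7 0.8296, P1 0.5965, P2 0.4937, P6 0.4535, P3 0.4070, P4 0.1732, P5 0.0465.
Largest remainders: P7, P1, P2 receive the extra seats.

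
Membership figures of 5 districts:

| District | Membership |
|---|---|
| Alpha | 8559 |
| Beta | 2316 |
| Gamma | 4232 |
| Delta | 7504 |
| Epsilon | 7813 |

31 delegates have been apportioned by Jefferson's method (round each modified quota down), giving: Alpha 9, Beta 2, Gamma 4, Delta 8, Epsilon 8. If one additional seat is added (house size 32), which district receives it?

Priority for the next seat is population ÷ (current seats + 1).
Priorities: Alpha 855.900, Beta 772.000, Gamma 846.400, Delta 833.778, Epsilon 868.111.
Highest priority: Epsilon.

Epsilon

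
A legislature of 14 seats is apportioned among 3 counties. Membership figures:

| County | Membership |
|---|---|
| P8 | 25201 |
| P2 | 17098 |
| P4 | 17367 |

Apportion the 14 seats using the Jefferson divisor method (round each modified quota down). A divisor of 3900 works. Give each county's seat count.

With modified divisor 3900: modified quotas P8 6.462, P2 4.384, P4 4.453.
Rounding down: P8 6, P2 4, P4 4 (total 14).

P8=6, P2=4, P4=4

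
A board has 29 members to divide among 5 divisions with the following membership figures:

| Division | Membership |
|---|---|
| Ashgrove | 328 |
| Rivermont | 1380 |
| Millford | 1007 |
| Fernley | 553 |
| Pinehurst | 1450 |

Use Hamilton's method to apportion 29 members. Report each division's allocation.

Total 4718; standard divisor 4718/29 ≈ 162.69.
Standard quotas: Ashgrove 2.016, Rivermont 8.482, Millford 6.190, Fernley 3.399, Pinehurst 8.913.
Lower quotas: Ashgrove 2, Rivermont 8, Millford 6, Fernley 3, Pinehurst 8 (sum 27, leaving 2 seats).
Remainders in descending order: Pinehurst 0.913, Rivermont 0.482, Fernley 0.399, Millford 0.190, Ashgrove 0.016.
Largest remainders: Pinehurst, Rivermont receive the extra seats.

Ashgrove=2; Rivermont=9; Millford=6; Fernley=3; Pinehurst=9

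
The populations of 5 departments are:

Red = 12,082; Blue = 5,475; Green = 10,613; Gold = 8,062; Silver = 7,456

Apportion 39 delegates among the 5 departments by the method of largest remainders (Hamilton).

Standard divisor: 43688 ÷ 39 ≈ 1120.205.
Standard quotas: Red 10.7855, Blue 4.8875, Green 9.4742, Gold 7.1969, Silver 6.6559.
Lower quotas: Red 10, Blue 4, Green 9, Gold 7, Silver 6 (sum 36, leaving 3 seats).
Remainders in descending order: Blue 0.8875, Red 0.7855, Silver 0.6559, Green 0.4742, Gold 0.1969.
The surplus seats go to Blue, Red, Silver.

Red 11; Blue 5; Green 9; Gold 7; Silver 7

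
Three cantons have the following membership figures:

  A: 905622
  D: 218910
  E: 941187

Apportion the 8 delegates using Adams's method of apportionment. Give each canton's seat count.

Standard divisor 2065719/8 ≈ 258214.875; standard quotas: A 3.507, D 0.848, E 3.645.
Rounding up gives 4, 1, 4 = 9 seats, so the divisor must be adjusted.
With modified divisor 307800: modified quotas A 2.942, D 0.711, E 3.058.
Rounding up: A 3, D 1, E 4 (total 8).

A=3, D=1, E=4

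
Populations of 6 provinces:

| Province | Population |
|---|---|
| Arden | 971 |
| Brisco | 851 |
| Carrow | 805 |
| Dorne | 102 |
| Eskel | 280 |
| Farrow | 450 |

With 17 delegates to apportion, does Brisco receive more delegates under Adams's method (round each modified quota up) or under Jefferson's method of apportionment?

Adams: Arden 4, Brisco 4, Carrow 4, Dorne 1, Eskel 2, Farrow 2.
Jefferson: Arden 5, Brisco 5, Carrow 4, Dorne 0, Eskel 1, Farrow 2.
Brisco gets 4 under Adams and 5 under Jefferson.

Jefferson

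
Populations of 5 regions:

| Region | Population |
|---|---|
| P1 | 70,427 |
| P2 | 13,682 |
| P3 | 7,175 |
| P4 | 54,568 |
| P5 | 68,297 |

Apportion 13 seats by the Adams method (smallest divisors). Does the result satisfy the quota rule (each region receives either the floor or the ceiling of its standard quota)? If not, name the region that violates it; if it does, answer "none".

Standard quotas: P1 4.275, P2 0.831, P3 0.436, P4 3.313, P5 4.146.
Adams allocation: P1 4, P2 1, P3 1, P4 3, P5 4.
Every allocation lies between the lower and upper quota.

none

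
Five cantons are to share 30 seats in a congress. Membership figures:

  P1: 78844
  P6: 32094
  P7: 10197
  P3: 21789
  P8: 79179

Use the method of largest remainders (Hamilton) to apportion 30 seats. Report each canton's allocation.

P1=11, P6=4, P7=1, P3=3, P8=11

Standard divisor: 222103 ÷ 30 ≈ 7403.433.
Standard quotas: P1 10.6497, P6 4.3350, P7 1.3773, P3 2.9431, P8 10.6949.
Lower quotas: P1 10, P6 4, P7 1, P3 2, P8 10 (sum 27, leaving 3 seats).
Remainders in descending order: P3 0.9431, P8 0.6949, P1 0.6497, P7 0.3773, P6 0.3350.
The surplus seats go to P3, P8, P1.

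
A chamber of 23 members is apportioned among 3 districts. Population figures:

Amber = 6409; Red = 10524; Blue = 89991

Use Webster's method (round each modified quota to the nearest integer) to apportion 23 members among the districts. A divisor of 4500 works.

Amber 1, Red 2, Blue 20

With modified divisor 4500: modified quotas Amber 1.424, Red 2.339, Blue 19.998.
Rounding to the nearest integer: Amber 1, Red 2, Blue 20 (total 23).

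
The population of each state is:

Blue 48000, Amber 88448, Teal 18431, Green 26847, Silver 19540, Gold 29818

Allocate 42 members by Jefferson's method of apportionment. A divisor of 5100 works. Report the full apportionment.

With modified divisor 5100: modified quotas Blue 9.412, Amber 17.343, Teal 3.614, Green 5.264, Silver 3.831, Gold 5.847.
Rounding down: Blue 9, Amber 17, Teal 3, Green 5, Silver 3, Gold 5 (total 42).

Blue: 9, Amber: 17, Teal: 3, Green: 5, Silver: 3, Gold: 5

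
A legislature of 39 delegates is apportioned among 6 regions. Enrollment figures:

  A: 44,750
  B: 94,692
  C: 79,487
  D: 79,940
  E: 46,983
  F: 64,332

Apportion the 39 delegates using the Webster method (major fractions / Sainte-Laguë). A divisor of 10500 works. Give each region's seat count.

A=4, B=9, C=8, D=8, E=4, F=6

With modified divisor 10500: modified quotas A 4.262, B 9.018, C 7.570, D 7.613, E 4.475, F 6.127.
Rounding to the nearest integer: A 4, B 9, C 8, D 8, E 4, F 6 (total 39).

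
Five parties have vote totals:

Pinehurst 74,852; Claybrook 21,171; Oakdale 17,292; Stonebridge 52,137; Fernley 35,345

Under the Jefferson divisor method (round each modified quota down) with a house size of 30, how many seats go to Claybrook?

Standard divisor 200797/30 ≈ 6693.233; standard quotas: Pinehurst 11.183, Claybrook 3.163, Oakdale 2.584, Stonebridge 7.790, Fernley 5.281.
Rounding down gives 11, 3, 2, 7, 5 = 28 seats, so the divisor must be adjusted.
With modified divisor 6100: modified quotas Pinehurst 12.271, Claybrook 3.471, Oakdale 2.835, Stonebridge 8.547, Fernley 5.794.
Rounding down: Pinehurst 12, Claybrook 3, Oakdale 2, Stonebridge 8, Fernley 5 (total 30).
Claybrook receives 3.

3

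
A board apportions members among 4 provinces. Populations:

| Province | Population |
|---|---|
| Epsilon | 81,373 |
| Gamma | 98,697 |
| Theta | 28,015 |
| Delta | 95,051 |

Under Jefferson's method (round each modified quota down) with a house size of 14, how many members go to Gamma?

5

Standard divisor 303136/14 ≈ 21652.571; standard quotas: Epsilon 3.758, Gamma 4.558, Theta 1.294, Delta 4.390.
Rounding down gives 3, 4, 1, 4 = 12 seats, so the divisor must be adjusted.
With modified divisor 19400: modified quotas Epsilon 4.194, Gamma 5.087, Theta 1.444, Delta 4.900.
Rounding down: Epsilon 4, Gamma 5, Theta 1, Delta 4 (total 14).
Gamma receives 5.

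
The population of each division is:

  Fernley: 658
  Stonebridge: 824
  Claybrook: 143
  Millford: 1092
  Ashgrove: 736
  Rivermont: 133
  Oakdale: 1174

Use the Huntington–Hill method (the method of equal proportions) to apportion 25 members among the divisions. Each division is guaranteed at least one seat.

With divisor 195: modified quotas Fernley 3.374, Stonebridge 4.226, Claybrook 0.733, Millford 5.600, Ashgrove 3.774, Rivermont 0.682, Oakdale 6.021.
Geometric-mean thresholds: Fernley √(3·4)=3.464, Stonebridge √(4·5)=4.472, Claybrook (min 1), Millford √(5·6)=5.477, Ashgrove √(3·4)=3.464, Rivermont (min 1), Oakdale √(6·7)=6.481.
Each quota rounded against its threshold gives Fernley 3, Stonebridge 4, Claybrook 1, Millford 6, Ashgrove 4, Rivermont 1, Oakdale 6 (total 25).

Fernley 3, Stonebridge 4, Claybrook 1, Millford 6, Ashgrove 4, Rivermont 1, Oakdale 6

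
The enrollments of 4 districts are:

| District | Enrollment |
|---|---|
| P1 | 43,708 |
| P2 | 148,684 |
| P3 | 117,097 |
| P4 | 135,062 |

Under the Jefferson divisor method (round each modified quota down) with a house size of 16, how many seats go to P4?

5

Standard divisor 444551/16 ≈ 27784.438; standard quotas: P1 1.573, P2 5.351, P3 4.214, P4 4.861.
Rounding down gives 1, 5, 4, 4 = 14 seats, so the divisor must be adjusted.
With modified divisor 24100: modified quotas P1 1.814, P2 6.169, P3 4.859, P4 5.604.
Rounding down: P1 1, P2 6, P3 4, P4 5 (total 16).
P4 receives 5.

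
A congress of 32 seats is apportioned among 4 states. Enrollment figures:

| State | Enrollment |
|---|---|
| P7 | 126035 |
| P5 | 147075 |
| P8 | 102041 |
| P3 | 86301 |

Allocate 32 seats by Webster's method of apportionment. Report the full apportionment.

Standard divisor 461452/32 ≈ 14420.375; standard quotas: P7 8.740, P5 10.199, P8 7.076, P3 5.985.
Rounding to the nearest integer gives P7 9, P5 10, P8 7, P3 6 — total 32, matching the house size, so no adjustment is needed.

P7: 9, P5: 10, P8: 7, P3: 6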